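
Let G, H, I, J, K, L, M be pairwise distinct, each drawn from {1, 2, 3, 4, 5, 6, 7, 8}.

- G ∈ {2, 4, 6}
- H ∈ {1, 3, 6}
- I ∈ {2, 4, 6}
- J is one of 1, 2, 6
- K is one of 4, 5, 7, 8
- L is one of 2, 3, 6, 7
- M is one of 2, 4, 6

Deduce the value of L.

G, I, M share exactly the 3 values {2, 4, 6}; by pigeonhole those values go to them, so strike 2, 4, 6 from H, J, K, L.
J's domain is down to {1}, so J = 1. Remove 1 from H.
H must be 3 (only option left). Strike 3 from L.
So L = 7.

7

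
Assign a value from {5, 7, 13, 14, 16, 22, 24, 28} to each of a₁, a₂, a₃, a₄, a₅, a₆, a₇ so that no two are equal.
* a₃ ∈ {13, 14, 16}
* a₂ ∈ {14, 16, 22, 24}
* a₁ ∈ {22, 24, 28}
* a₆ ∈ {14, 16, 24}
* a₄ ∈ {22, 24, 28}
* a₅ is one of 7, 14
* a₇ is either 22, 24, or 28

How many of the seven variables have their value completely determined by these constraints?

The 7 variables together cover exactly {7, 13, 14, 16, 22, 24, 28} — 7 values for 7 variables — and 7 appears only in a₅'s list, so a₅ = 7.
Among the 6 still-open variables, 13 fits only a₃ (and all 6 values in {13, 14, 16, 22, 24, 28} must be used), so a₃ = 13.
a₁, a₄, a₇ between them cover only {22, 24, 28} — a naked triple. Remove those values from a₂, a₆.
Determined: a₃=13, a₅=7. The other variables each still have more than one consistent value. That makes 2.

2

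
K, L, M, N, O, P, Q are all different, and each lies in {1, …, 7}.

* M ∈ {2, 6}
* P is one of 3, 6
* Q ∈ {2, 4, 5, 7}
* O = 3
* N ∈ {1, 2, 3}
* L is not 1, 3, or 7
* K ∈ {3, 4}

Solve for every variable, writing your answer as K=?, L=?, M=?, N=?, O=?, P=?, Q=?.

K=4, L=5, M=2, N=1, O=3, P=6, Q=7

O must be 3 (only option left). So K, N, P can't be 3.
P has just one choice, so P = 6. Eliminate 6 elsewhere: L, M.
K's domain is down to {4}, so K = 4. So L, Q can't be 4.
That leaves M = 2. Eliminate 2 elsewhere: L, N, Q.
N must be 1 (only option left).
That leaves L = 5. So Q can't be 5.
That leaves Q = 7.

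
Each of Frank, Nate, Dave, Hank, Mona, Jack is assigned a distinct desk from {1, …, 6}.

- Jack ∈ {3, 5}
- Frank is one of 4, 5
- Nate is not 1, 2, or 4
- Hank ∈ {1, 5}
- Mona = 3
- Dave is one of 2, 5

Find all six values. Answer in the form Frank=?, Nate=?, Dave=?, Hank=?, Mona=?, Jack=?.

Mona must be 3 (only option left). Eliminate 3 elsewhere: Nate, Jack.
Jack must be 5 (only option left). Remove 5 from Frank, Nate, Dave, Hank.
That leaves Frank = 4.
That leaves Nate = 6.
Dave has just one choice, so Dave = 2.
Hank has just one choice, so Hank = 1.

Frank=4, Nate=6, Dave=2, Hank=1, Mona=3, Jack=5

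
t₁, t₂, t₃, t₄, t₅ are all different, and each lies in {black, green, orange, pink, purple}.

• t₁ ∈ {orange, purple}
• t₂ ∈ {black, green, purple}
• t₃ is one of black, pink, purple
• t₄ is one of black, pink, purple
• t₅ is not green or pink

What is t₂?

Among the 5 variables, green fits only t₂ (and all 5 values in {black, green, orange, pink, purple} must be used), so t₂ = green.

green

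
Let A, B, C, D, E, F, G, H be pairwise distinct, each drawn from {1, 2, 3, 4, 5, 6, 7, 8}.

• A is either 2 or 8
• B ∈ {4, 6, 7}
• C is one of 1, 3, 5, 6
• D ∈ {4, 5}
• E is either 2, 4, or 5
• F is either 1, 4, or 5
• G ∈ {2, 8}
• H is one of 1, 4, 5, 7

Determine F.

1

The 8 variables together cover exactly {1, 2, 3, 4, 5, 6, 7, 8} — 8 values for 8 variables — and 3 appears only in C's list, so C = 3.
Among the 7 still-open variables, 6 fits only B (and all 7 values in {1, 2, 4, 5, 6, 7, 8} must be used), so B = 6.
The 6 still-open variables together cover exactly {1, 2, 4, 5, 7, 8} — 6 values for 6 variables — and 7 appears only in H's list, so H = 7.
Among the 5 still-open variables, 1 fits only F (and all 5 values in {1, 2, 4, 5, 8} must be used), so F = 1.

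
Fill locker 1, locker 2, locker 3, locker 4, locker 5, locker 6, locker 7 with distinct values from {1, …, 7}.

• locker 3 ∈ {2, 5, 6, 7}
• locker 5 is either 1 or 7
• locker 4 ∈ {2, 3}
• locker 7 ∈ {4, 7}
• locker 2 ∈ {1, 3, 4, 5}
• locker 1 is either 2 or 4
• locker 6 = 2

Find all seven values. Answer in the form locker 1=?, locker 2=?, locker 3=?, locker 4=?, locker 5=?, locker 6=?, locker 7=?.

locker 6 must be 2 (only option left). Remove 2 from locker 1, locker 3, locker 4.
That leaves locker 1 = 4. Strike 4 from locker 2, locker 7.
locker 4's domain is down to {3}, so locker 4 = 3. So locker 2 can't be 3.
locker 7 has just one choice, so locker 7 = 7. Eliminate 7 elsewhere: locker 3, locker 5.
locker 5 has just one choice, so locker 5 = 1. So locker 2 can't be 1.
locker 2's domain is down to {5}, so locker 2 = 5. Eliminate 5 elsewhere: locker 3.
locker 3 has just one choice, so locker 3 = 6.

locker 1=4, locker 2=5, locker 3=6, locker 4=3, locker 5=1, locker 6=2, locker 7=7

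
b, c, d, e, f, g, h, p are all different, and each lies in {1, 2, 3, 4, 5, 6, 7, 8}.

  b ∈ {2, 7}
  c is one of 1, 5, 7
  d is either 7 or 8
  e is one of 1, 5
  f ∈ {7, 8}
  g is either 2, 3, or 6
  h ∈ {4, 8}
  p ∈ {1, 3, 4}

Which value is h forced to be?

4

The 8 variables draw from only 8 values {1, 2, 3, 4, 5, 6, 7, 8}, so each is used; only g can be 6, hence g = 6.
The 7 still-open variables draw from only 7 values {1, 2, 3, 4, 5, 7, 8}, so each is used; only b can be 2, hence b = 2.
Among the 6 still-open variables, 3 fits only p (and all 6 values in {1, 3, 4, 5, 7, 8} must be used), so p = 3.
Among the 5 still-open variables, 4 fits only h (and all 5 values in {1, 4, 5, 7, 8} must be used), so h = 4.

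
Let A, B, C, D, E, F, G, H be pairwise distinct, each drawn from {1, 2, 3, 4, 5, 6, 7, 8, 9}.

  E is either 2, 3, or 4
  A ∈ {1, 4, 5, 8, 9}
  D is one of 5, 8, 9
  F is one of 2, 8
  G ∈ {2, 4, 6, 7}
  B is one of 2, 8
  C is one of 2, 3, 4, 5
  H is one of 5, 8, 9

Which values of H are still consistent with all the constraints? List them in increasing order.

5, 9

B and F between them cover only {2, 8} — a naked pair. Remove those values from A, C, D, E, G, H.
D and H share exactly the 2 values {5, 9}; by pigeonhole those values go to them, so strike 5, 9 from A, C.
C and E between them cover only {3, 4} — a naked pair. Remove those values from A, G.
A must be 1 (only option left).
No further eliminations apply; H can still be any of 5, 9.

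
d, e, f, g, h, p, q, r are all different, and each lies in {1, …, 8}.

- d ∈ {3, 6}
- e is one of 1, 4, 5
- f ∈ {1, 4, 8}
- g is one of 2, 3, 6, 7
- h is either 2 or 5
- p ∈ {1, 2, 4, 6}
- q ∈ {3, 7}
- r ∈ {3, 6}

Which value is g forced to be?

The 8 variables together cover exactly {1, 2, 3, 4, 5, 6, 7, 8} — 8 values for 8 variables — and 8 appears only in f's list, so f = 8.
The 2 variables d and r are confined to {3, 6}, which locks those values in; drop them from g, p, q.
q has just one choice, so q = 7. Remove 7 from g.
So g = 2.

2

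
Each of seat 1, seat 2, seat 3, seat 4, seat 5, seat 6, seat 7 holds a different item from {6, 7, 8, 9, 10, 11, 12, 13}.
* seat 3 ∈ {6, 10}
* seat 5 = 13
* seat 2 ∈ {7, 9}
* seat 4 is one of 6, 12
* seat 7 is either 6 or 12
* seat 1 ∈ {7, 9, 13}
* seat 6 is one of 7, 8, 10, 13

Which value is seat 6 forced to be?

seat 5 has just one choice, so seat 5 = 13. Remove 13 from seat 1, seat 6.
The 6 still-open variables together cover exactly {6, 7, 8, 9, 10, 12} — 6 values for 6 variables — and 8 appears only in seat 6's list, so seat 6 = 8.

8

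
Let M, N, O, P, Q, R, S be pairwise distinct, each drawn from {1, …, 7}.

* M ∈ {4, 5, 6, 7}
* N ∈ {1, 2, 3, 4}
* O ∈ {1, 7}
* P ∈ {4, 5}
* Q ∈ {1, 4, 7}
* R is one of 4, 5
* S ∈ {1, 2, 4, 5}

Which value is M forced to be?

Among the 7 variables, 3 fits only N (and all 7 values in {1, 2, 3, 4, 5, 6, 7} must be used), so N = 3.
The 6 still-open variables together cover exactly {1, 2, 4, 5, 6, 7} — 6 values for 6 variables — and 2 appears only in S's list, so S = 2.
The 5 still-open variables draw from only 5 values {1, 4, 5, 6, 7}, so each is used; only M can be 6, hence M = 6.

6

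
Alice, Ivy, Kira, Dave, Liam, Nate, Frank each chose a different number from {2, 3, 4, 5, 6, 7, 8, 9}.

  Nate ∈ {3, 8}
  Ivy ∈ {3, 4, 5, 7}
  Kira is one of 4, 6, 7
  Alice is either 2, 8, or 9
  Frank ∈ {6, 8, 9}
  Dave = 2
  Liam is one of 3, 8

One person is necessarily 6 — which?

Frank

Dave's domain is down to {2}, so Dave = 2. Strike 2 from Alice.
Liam and Nate share exactly the 2 values {3, 8}; by pigeonhole those values go to them, so strike 3, 8 from Alice, Ivy, Frank.
Alice has just one choice, so Alice = 9. Strike 9 from Frank.
So 6 goes to Frank.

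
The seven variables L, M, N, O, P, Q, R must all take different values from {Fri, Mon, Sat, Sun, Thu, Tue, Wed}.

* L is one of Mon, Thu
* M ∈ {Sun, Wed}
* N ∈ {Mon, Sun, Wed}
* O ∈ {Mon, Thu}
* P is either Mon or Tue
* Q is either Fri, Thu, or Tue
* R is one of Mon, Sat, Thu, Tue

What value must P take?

Among the 7 variables, Fri fits only Q (and all 7 values in {Fri, Mon, Sat, Sun, Thu, Tue, Wed} must be used), so Q = Fri.
Among the 6 still-open variables, Sat fits only R (and all 6 values in {Mon, Sat, Sun, Thu, Tue, Wed} must be used), so R = Sat.
The 5 still-open variables together cover exactly {Mon, Sun, Thu, Tue, Wed} — 5 values for 5 variables — and Tue appears only in P's list, so P = Tue.

Tue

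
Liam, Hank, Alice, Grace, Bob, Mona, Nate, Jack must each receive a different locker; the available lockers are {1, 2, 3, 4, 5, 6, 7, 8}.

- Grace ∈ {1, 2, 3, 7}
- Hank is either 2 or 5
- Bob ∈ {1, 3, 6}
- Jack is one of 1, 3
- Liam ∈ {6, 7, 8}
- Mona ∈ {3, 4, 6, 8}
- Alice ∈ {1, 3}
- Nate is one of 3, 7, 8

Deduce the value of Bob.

The 8 variables draw from only 8 values {1, 2, 3, 4, 5, 6, 7, 8}, so each is used; only Mona can be 4, hence Mona = 4.
The 7 still-open variables together cover exactly {1, 2, 3, 5, 6, 7, 8} — 7 values for 7 variables — and 5 appears only in Hank's list, so Hank = 5.
Among the 6 still-open variables, 2 fits only Grace (and all 6 values in {1, 2, 3, 6, 7, 8} must be used), so Grace = 2.
The 2 variables Alice and Jack are confined to {1, 3}, which locks those values in; drop them from Bob, Nate.
So Bob = 6.

6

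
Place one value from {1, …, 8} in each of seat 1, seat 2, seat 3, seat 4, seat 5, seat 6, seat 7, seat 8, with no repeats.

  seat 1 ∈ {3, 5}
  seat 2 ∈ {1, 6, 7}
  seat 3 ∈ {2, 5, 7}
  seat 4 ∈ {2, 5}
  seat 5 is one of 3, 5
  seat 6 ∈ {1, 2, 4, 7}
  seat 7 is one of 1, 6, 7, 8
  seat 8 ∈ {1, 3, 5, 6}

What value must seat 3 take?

7

Among the 8 variables, 4 fits only seat 6 (and all 8 values in {1, 2, 3, 4, 5, 6, 7, 8} must be used), so seat 6 = 4.
Among the 7 still-open variables, 8 fits only seat 7 (and all 7 values in {1, 2, 3, 5, 6, 7, 8} must be used), so seat 7 = 8.
seat 1 and seat 5 share exactly the 2 values {3, 5}; by pigeonhole those values go to them, so strike 3, 5 from seat 3, seat 4, seat 8.
seat 4 must be 2 (only option left). Eliminate 2 elsewhere: seat 3.
So seat 3 = 7.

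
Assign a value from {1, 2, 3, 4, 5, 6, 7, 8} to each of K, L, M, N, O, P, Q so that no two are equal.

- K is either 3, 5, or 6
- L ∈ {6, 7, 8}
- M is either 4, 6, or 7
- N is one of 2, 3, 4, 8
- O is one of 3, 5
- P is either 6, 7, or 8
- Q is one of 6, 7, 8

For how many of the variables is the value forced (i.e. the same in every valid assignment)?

2

Among the 7 variables, 2 fits only N (and all 7 values in {2, 3, 4, 5, 6, 7, 8} must be used), so N = 2.
The 6 still-open variables together cover exactly {3, 4, 5, 6, 7, 8} — 6 values for 6 variables — and 4 appears only in M's list, so M = 4.
The 3 variables L, P, Q are confined to {6, 7, 8}, which locks those values in; drop them from K.
Determined: M=4, N=2. The other variables each still have more than one consistent value. That makes 2.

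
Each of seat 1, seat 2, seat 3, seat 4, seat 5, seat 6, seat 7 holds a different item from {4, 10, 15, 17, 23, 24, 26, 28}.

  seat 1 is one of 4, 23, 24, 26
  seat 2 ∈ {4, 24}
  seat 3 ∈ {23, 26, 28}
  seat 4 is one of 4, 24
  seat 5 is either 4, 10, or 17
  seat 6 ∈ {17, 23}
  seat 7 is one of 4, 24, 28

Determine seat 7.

28

The 7 variables draw from only 7 values {4, 10, 17, 23, 24, 26, 28}, so each is used; only seat 5 can be 10, hence seat 5 = 10.
The 6 still-open variables together cover exactly {4, 17, 23, 24, 26, 28} — 6 values for 6 variables — and 17 appears only in seat 6's list, so seat 6 = 17.
The 2 variables seat 2 and seat 4 are confined to {4, 24}, which locks those values in; drop them from seat 1, seat 7.
So seat 7 = 28.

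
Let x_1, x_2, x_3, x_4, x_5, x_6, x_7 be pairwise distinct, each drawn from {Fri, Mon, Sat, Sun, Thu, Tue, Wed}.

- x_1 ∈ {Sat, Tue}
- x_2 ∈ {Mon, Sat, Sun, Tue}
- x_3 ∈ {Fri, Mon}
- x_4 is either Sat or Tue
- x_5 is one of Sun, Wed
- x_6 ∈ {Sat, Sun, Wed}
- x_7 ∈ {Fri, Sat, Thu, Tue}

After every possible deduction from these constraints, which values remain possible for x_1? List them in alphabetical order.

Among the 7 variables, Thu fits only x_7 (and all 7 values in {Fri, Mon, Sat, Sun, Thu, Tue, Wed} must be used), so x_7 = Thu.
The 6 still-open variables draw from only 6 values {Fri, Mon, Sat, Sun, Tue, Wed}, so each is used; only x_3 can be Fri, hence x_3 = Fri.
The 5 still-open variables together cover exactly {Mon, Sat, Sun, Tue, Wed} — 5 values for 5 variables — and Mon appears only in x_2's list, so x_2 = Mon.
The 2 variables x_1 and x_4 are confined to {Sat, Tue}, which locks those values in; drop them from x_6.
No further eliminations apply; x_1 can still be any of Sat, Tue.

Sat, Tue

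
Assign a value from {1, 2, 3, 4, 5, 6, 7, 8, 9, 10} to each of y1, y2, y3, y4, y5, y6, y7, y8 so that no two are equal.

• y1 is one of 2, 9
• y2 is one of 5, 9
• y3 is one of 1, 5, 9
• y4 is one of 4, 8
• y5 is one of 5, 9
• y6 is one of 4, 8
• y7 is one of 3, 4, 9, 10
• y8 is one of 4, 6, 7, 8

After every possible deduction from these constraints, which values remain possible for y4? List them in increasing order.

y2 and y5 between them cover only {5, 9} — a naked pair. Remove those values from y1, y3, y7.
That leaves y1 = 2.
That leaves y3 = 1.
y4 and y6 share exactly the 2 values {4, 8}; by pigeonhole those values go to them, so strike 4, 8 from y7, y8.
No further eliminations apply; y4 can still be any of 4, 8.

4, 8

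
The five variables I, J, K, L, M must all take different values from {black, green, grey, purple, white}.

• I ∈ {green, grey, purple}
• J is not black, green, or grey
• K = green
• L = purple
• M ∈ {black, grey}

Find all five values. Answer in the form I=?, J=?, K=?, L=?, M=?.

K must be green (only option left). Eliminate green elsewhere: I.
L must be purple (only option left). Eliminate purple elsewhere: I, J.
That leaves I = grey. Eliminate grey elsewhere: M.
J's domain is down to {white}, so J = white.
That leaves M = black.

I=grey, J=white, K=green, L=purple, M=black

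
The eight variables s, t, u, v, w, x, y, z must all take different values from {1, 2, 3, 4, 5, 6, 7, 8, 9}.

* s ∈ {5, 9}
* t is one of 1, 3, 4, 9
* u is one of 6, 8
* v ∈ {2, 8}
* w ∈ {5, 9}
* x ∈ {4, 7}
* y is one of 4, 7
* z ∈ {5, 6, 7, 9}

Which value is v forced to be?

2

The 2 variables s and w are confined to {5, 9}, which locks those values in; drop them from t, z.
The 2 variables x and y are confined to {4, 7}, which locks those values in; drop them from t, z.
That leaves z = 6. So u can't be 6.
u has just one choice, so u = 8. Eliminate 8 elsewhere: v.
So v = 2.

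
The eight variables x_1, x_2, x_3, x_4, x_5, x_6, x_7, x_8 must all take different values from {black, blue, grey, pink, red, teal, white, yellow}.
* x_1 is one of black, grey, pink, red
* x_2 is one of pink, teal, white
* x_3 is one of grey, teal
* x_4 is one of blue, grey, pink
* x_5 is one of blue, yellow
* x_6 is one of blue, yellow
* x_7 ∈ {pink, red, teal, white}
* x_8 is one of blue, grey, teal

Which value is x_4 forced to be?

The 8 variables draw from only 8 values {black, blue, grey, pink, red, teal, white, yellow}, so each is used; only x_1 can be black, hence x_1 = black.
The 7 still-open variables together cover exactly {blue, grey, pink, red, teal, white, yellow} — 7 values for 7 variables — and red appears only in x_7's list, so x_7 = red.
The 6 still-open variables together cover exactly {blue, grey, pink, teal, white, yellow} — 6 values for 6 variables — and white appears only in x_2's list, so x_2 = white.
The 5 still-open variables draw from only 5 values {blue, grey, pink, teal, yellow}, so each is used; only x_4 can be pink, hence x_4 = pink.

pink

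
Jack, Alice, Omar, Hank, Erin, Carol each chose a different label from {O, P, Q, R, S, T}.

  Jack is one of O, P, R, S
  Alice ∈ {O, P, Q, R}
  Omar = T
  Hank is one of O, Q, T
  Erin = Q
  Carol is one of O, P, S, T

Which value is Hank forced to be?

O

Omar's domain is down to {T}, so Omar = T. Eliminate T elsewhere: Hank, Carol.
Erin must be Q (only option left). Strike Q from Alice, Hank.
So Hank = O.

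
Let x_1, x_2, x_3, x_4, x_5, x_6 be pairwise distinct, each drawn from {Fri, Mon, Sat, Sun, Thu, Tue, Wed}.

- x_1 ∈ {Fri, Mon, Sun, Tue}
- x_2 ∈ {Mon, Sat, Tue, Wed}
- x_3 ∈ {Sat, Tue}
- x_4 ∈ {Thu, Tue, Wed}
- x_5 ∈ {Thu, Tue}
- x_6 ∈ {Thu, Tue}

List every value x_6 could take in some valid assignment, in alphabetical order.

Thu, Tue

x_5 and x_6 share exactly the 2 values {Thu, Tue}; by pigeonhole those values go to them, so strike Thu, Tue from x_1, x_2, x_3, x_4.
x_3 has just one choice, so x_3 = Sat. Eliminate Sat elsewhere: x_2.
x_4 has just one choice, so x_4 = Wed. Eliminate Wed elsewhere: x_2.
That leaves x_2 = Mon. Strike Mon from x_1.
No further eliminations apply; x_6 can still be any of Thu, Tue.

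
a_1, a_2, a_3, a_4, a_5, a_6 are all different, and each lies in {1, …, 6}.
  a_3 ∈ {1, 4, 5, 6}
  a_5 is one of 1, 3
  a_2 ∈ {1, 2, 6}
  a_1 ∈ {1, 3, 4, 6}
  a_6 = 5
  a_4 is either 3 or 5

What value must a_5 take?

a_6 has just one choice, so a_6 = 5. Remove 5 from a_3, a_4.
That leaves a_4 = 3. So a_1, a_5 can't be 3.
So a_5 = 1.

1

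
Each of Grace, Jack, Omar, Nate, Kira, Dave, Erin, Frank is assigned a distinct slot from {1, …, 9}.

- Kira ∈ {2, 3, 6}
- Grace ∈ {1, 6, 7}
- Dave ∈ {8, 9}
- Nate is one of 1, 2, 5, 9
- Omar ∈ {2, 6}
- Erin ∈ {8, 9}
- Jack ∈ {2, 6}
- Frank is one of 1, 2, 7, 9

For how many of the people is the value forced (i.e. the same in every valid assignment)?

Among the 8 variables, 3 fits only Kira (and all 8 values in {1, 2, 3, 5, 6, 7, 8, 9} must be used), so Kira = 3.
The 7 still-open variables together cover exactly {1, 2, 5, 6, 7, 8, 9} — 7 values for 7 variables — and 5 appears only in Nate's list, so Nate = 5.
The 2 variables Jack and Omar are confined to {2, 6}, which locks those values in; drop them from Grace, Frank.
Dave and Erin share exactly the 2 values {8, 9}; by pigeonhole those values go to them, so strike 8, 9 from Frank.
Determined: Nate=5, Kira=3. The other people each still have more than one consistent value. That makes 2.

2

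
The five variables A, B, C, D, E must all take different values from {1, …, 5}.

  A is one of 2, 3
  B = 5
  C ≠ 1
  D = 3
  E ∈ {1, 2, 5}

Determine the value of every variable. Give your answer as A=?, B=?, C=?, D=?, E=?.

A=2, B=5, C=4, D=3, E=1

B's domain is down to {5}, so B = 5. Strike 5 from C, E.
D's domain is down to {3}, so D = 3. So A, C can't be 3.
That leaves A = 2. Remove 2 from C, E.
C must be 4 (only option left).
That leaves E = 1.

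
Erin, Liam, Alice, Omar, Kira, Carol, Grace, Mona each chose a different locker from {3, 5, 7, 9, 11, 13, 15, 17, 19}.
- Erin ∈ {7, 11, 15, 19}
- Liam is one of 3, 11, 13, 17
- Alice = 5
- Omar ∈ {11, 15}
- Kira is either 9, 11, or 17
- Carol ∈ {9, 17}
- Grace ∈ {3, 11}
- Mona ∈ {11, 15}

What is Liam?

13

Alice has just one choice, so Alice = 5.
The 2 variables Omar and Mona are confined to {11, 15}, which locks those values in; drop them from Erin, Liam, Kira, Grace.
Grace's domain is down to {3}, so Grace = 3. Strike 3 from Liam.
Kira and Carol share exactly the 2 values {9, 17}; by pigeonhole those values go to them, so strike 9, 17 from Liam.
So Liam = 13.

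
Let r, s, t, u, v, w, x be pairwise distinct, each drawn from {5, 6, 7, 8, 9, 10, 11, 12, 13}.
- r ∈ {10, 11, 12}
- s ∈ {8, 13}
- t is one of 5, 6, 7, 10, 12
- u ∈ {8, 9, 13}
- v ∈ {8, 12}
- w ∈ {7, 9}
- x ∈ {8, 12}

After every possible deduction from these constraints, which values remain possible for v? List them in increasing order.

v and x share exactly the 2 values {8, 12}; by pigeonhole those values go to them, so strike 8, 12 from r, s, t, u.
That leaves s = 13. Eliminate 13 elsewhere: u.
u's domain is down to {9}, so u = 9. Eliminate 9 elsewhere: w.
That leaves w = 7. Remove 7 from t.
No further eliminations apply; v can still be any of 8, 12.

8, 12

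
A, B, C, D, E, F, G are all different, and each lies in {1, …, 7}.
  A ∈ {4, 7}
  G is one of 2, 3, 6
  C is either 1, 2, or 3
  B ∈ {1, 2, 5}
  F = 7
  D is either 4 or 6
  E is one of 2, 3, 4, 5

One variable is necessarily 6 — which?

D

F's domain is down to {7}, so F = 7. Eliminate 7 elsewhere: A.
A has just one choice, so A = 4. Strike 4 from D, E.
So 6 goes to D.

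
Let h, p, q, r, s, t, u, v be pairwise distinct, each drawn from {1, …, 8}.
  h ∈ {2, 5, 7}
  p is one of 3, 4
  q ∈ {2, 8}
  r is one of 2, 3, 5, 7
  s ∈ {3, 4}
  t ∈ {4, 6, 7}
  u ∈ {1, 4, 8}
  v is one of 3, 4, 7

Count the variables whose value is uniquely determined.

4

Among the 8 variables, 1 fits only u (and all 8 values in {1, 2, 3, 4, 5, 6, 7, 8} must be used), so u = 1.
The 7 still-open variables draw from only 7 values {2, 3, 4, 5, 6, 7, 8}, so each is used; only t can be 6, hence t = 6.
The 6 still-open variables together cover exactly {2, 3, 4, 5, 7, 8} — 6 values for 6 variables — and 8 appears only in q's list, so q = 8.
p and s between them cover only {3, 4} — a naked pair. Remove those values from r, v.
v has just one choice, so v = 7. Strike 7 from h, r.
Determined: q=8, t=6, u=1, v=7. The other variables each still have more than one consistent value. That makes 4.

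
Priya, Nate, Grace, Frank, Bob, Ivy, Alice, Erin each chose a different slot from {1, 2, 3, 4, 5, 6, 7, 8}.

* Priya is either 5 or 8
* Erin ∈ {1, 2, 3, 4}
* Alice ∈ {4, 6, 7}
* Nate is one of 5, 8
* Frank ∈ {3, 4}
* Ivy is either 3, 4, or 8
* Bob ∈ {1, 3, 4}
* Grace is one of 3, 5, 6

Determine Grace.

Among the 8 variables, 2 fits only Erin (and all 8 values in {1, 2, 3, 4, 5, 6, 7, 8} must be used), so Erin = 2.
The 7 still-open variables draw from only 7 values {1, 3, 4, 5, 6, 7, 8}, so each is used; only Bob can be 1, hence Bob = 1.
The 6 still-open variables draw from only 6 values {3, 4, 5, 6, 7, 8}, so each is used; only Alice can be 7, hence Alice = 7.
The 5 still-open variables together cover exactly {3, 4, 5, 6, 8} — 5 values for 5 variables — and 6 appears only in Grace's list, so Grace = 6.

6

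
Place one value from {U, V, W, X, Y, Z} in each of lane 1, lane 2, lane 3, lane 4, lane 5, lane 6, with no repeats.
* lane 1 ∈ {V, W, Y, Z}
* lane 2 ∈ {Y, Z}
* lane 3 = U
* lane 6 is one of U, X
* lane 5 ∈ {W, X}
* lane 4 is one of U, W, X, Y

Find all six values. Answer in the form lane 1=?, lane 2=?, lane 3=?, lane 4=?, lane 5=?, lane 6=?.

lane 1=V, lane 2=Z, lane 3=U, lane 4=Y, lane 5=W, lane 6=X

lane 3 must be U (only option left). Strike U from lane 4, lane 6.
That leaves lane 6 = X. So lane 4, lane 5 can't be X.
lane 5 must be W (only option left). So lane 1, lane 4 can't be W.
That leaves lane 4 = Y. Strike Y from lane 1, lane 2.
lane 2 has just one choice, so lane 2 = Z. Eliminate Z elsewhere: lane 1.
lane 1 must be V (only option left).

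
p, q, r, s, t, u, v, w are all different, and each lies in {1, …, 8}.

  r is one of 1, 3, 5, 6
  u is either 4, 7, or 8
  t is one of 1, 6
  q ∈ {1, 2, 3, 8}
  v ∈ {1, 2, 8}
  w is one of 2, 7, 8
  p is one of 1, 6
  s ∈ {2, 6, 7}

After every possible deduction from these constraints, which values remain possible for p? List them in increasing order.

The 8 variables together cover exactly {1, 2, 3, 4, 5, 6, 7, 8} — 8 values for 8 variables — and 4 appears only in u's list, so u = 4.
Among the 7 still-open variables, 5 fits only r (and all 7 values in {1, 2, 3, 5, 6, 7, 8} must be used), so r = 5.
The 6 still-open variables draw from only 6 values {1, 2, 3, 6, 7, 8}, so each is used; only q can be 3, hence q = 3.
p and t between them cover only {1, 6} — a naked pair. Remove those values from s, v.
No further eliminations apply; p can still be any of 1, 6.

1, 6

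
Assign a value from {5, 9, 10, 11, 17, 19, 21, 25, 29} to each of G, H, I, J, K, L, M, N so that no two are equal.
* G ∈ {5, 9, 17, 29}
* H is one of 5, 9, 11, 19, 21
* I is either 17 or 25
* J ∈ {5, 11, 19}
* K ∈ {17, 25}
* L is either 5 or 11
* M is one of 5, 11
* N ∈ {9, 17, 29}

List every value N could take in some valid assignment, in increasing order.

The 8 variables draw from only 8 values {5, 9, 11, 17, 19, 21, 25, 29}, so each is used; only H can be 21, hence H = 21.
The 7 still-open variables together cover exactly {5, 9, 11, 17, 19, 25, 29} — 7 values for 7 variables — and 19 appears only in J's list, so J = 19.
I and K between them cover only {17, 25} — a naked pair. Remove those values from G, N.
The 2 variables L and M are confined to {5, 11}, which locks those values in; drop them from G.
No further eliminations apply; N can still be any of 9, 29.

9, 29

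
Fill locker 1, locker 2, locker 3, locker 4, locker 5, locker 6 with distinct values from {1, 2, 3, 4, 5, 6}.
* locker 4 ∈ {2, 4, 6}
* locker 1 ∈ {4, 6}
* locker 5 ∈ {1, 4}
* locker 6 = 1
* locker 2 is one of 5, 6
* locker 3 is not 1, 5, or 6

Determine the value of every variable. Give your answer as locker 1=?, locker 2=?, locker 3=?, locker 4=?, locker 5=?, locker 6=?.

locker 1=6, locker 2=5, locker 3=3, locker 4=2, locker 5=4, locker 6=1

locker 6 has just one choice, so locker 6 = 1. Remove 1 from locker 5.
locker 5's domain is down to {4}, so locker 5 = 4. Remove 4 from locker 1, locker 3, locker 4.
locker 1's domain is down to {6}, so locker 1 = 6. Remove 6 from locker 2, locker 4.
That leaves locker 2 = 5.
That leaves locker 4 = 2. Strike 2 from locker 3.
locker 3's domain is down to {3}, so locker 3 = 3.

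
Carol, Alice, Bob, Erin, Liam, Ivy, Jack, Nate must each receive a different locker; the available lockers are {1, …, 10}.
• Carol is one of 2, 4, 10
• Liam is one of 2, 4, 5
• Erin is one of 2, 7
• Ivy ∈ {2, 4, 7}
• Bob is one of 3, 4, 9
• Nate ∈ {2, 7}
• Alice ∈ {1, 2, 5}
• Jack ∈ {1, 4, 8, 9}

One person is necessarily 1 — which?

Alice

Erin and Nate share exactly the 2 values {2, 7}; by pigeonhole those values go to them, so strike 2, 7 from Carol, Alice, Liam, Ivy.
Ivy's domain is down to {4}, so Ivy = 4. Eliminate 4 elsewhere: Carol, Bob, Liam, Jack.
Carol must be 10 (only option left).
Liam's domain is down to {5}, so Liam = 5. So Alice can't be 5.
So 1 goes to Alice.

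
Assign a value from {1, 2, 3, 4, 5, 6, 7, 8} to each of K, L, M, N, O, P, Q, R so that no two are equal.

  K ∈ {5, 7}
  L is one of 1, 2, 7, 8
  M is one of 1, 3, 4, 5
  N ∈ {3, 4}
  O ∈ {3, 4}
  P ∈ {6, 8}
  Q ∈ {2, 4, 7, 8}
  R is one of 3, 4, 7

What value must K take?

The 8 variables draw from only 8 values {1, 2, 3, 4, 5, 6, 7, 8}, so each is used; only P can be 6, hence P = 6.
The 2 variables N and O are confined to {3, 4}, which locks those values in; drop them from M, Q, R.
R must be 7 (only option left). Strike 7 from K, L, Q.
So K = 5.

5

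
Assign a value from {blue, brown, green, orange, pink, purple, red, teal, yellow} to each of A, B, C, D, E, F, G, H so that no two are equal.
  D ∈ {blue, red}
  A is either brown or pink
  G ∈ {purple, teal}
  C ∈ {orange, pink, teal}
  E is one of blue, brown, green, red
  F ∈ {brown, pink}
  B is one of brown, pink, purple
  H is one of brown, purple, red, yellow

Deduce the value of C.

The 2 variables A and F are confined to {brown, pink}, which locks those values in; drop them from B, C, E, H.
B has just one choice, so B = purple. Remove purple from G, H.
That leaves G = teal. Remove teal from C.
So C = orange.

orange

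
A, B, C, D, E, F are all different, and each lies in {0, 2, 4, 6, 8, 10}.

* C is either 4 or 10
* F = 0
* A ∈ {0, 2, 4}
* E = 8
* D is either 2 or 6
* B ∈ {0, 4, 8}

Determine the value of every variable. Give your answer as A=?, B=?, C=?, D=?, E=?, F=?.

E must be 8 (only option left). Remove 8 from B.
That leaves F = 0. Remove 0 from A, B.
That leaves B = 4. Remove 4 from A, C.
C's domain is down to {10}, so C = 10.
A's domain is down to {2}, so A = 2. Remove 2 from D.
That leaves D = 6.

A=2, B=4, C=10, D=6, E=8, F=0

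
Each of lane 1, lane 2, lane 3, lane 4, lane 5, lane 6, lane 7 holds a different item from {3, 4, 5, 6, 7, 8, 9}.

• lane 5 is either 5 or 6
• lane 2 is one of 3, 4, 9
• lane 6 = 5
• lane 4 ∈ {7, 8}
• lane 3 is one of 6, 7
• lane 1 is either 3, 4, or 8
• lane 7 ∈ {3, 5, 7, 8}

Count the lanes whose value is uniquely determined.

lane 6 must be 5 (only option left). Remove 5 from lane 5, lane 7.
lane 5 must be 6 (only option left). Strike 6 from lane 3.
lane 3 has just one choice, so lane 3 = 7. Strike 7 from lane 4, lane 7.
lane 4 has just one choice, so lane 4 = 8. Remove 8 from lane 1, lane 7.
lane 7 has just one choice, so lane 7 = 3. Strike 3 from lane 1, lane 2.
lane 1's domain is down to {4}, so lane 1 = 4. Eliminate 4 elsewhere: lane 2.
lane 2's domain is down to {9}, so lane 2 = 9.
Every lane is fixed: lane 1=4, lane 2=9, lane 3=7, lane 4=8, lane 5=6, lane 6=5, lane 7=3. That makes 7.

7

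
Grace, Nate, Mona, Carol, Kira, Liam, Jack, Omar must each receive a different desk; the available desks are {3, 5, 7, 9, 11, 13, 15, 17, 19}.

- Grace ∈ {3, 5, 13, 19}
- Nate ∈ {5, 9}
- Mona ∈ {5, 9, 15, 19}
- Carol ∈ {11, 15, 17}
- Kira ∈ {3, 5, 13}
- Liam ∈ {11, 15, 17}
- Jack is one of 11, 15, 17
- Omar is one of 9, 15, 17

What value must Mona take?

19

Carol, Liam, Jack share exactly the 3 values {11, 15, 17}; by pigeonhole those values go to them, so strike 11, 15, 17 from Mona, Omar.
That leaves Omar = 9. Remove 9 from Nate, Mona.
Nate must be 5 (only option left). Strike 5 from Grace, Mona, Kira.
So Mona = 19.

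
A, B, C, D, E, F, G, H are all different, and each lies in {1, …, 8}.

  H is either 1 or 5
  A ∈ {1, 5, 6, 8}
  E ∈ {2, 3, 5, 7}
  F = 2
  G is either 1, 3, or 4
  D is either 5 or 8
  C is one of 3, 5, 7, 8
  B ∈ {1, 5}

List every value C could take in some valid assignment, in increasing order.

F's domain is down to {2}, so F = 2. Eliminate 2 elsewhere: E.
The 7 still-open variables together cover exactly {1, 3, 4, 5, 6, 7, 8} — 7 values for 7 variables — and 4 appears only in G's list, so G = 4.
The 6 still-open variables draw from only 6 values {1, 3, 5, 6, 7, 8}, so each is used; only A can be 6, hence A = 6.
B and H between them cover only {1, 5} — a naked pair. Remove those values from C, D, E.
That leaves D = 8. Eliminate 8 elsewhere: C.
No further eliminations apply; C can still be any of 3, 7.

3, 7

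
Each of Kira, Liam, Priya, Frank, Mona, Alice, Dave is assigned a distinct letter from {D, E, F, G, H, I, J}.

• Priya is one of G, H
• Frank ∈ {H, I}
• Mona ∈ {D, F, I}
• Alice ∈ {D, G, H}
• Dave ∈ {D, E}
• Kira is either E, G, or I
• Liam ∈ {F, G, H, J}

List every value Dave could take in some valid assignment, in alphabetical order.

Among the 7 variables, J fits only Liam (and all 7 values in {D, E, F, G, H, I, J} must be used), so Liam = J.
The 6 still-open variables together cover exactly {D, E, F, G, H, I} — 6 values for 6 variables — and F appears only in Mona's list, so Mona = F.
No further eliminations apply; Dave can still be any of D, E.

D, E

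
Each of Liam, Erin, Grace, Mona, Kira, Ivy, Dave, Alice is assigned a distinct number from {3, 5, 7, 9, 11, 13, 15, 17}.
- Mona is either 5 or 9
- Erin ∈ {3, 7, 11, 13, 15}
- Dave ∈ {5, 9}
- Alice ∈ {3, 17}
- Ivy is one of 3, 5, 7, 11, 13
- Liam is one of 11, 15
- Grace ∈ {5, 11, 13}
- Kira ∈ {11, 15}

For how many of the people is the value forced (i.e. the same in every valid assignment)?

2

Among the 8 variables, 17 fits only Alice (and all 8 values in {3, 5, 7, 9, 11, 13, 15, 17} must be used), so Alice = 17.
The 2 variables Liam and Kira are confined to {11, 15}, which locks those values in; drop them from Erin, Grace, Ivy.
Mona and Dave share exactly the 2 values {5, 9}; by pigeonhole those values go to them, so strike 5, 9 from Grace, Ivy.
That leaves Grace = 13. Strike 13 from Erin, Ivy.
Determined: Grace=13, Alice=17. The other people each still have more than one consistent value. That makes 2.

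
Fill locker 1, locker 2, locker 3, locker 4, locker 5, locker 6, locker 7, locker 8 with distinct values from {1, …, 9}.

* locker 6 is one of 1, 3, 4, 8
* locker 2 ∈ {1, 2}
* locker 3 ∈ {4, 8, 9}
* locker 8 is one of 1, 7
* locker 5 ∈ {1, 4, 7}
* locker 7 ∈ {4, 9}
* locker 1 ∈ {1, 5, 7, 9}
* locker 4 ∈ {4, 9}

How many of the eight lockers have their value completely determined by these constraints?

The 8 variables draw from only 8 values {1, 2, 3, 4, 5, 7, 8, 9}, so each is used; only locker 2 can be 2, hence locker 2 = 2.
The 7 still-open variables together cover exactly {1, 3, 4, 5, 7, 8, 9} — 7 values for 7 variables — and 3 appears only in locker 6's list, so locker 6 = 3.
The 6 still-open variables together cover exactly {1, 4, 5, 7, 8, 9} — 6 values for 6 variables — and 5 appears only in locker 1's list, so locker 1 = 5.
Among the 5 still-open variables, 8 fits only locker 3 (and all 5 values in {1, 4, 7, 8, 9} must be used), so locker 3 = 8.
locker 4 and locker 7 between them cover only {4, 9} — a naked pair. Remove those values from locker 5.
Determined: locker 1=5, locker 2=2, locker 3=8, locker 6=3. The other lockers each still have more than one consistent value. That makes 4.

4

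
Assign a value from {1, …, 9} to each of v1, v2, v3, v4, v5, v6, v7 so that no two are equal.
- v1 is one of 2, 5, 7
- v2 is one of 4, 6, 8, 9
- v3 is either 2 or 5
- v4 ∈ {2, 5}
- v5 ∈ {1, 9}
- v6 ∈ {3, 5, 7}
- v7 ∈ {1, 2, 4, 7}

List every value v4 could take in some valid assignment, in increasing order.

2, 5

v3 and v4 between them cover only {2, 5} — a naked pair. Remove those values from v1, v6, v7.
v1 has just one choice, so v1 = 7. Strike 7 from v6, v7.
v6's domain is down to {3}, so v6 = 3.
No further eliminations apply; v4 can still be any of 2, 5.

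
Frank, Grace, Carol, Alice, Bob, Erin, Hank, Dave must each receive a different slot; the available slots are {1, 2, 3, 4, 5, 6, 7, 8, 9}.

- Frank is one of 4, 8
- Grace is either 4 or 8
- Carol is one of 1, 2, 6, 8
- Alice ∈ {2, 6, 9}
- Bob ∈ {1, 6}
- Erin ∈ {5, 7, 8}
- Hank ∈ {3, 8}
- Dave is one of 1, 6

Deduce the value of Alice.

9

Frank and Grace share exactly the 2 values {4, 8}; by pigeonhole those values go to them, so strike 4, 8 from Carol, Erin, Hank.
That leaves Hank = 3.
Bob and Dave between them cover only {1, 6} — a naked pair. Remove those values from Carol, Alice.
Carol's domain is down to {2}, so Carol = 2. Remove 2 from Alice.
So Alice = 9.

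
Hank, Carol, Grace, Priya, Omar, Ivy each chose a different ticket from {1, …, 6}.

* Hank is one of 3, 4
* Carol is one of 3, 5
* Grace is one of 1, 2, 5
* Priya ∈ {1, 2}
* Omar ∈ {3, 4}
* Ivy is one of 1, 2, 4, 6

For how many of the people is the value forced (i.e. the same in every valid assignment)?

Among the 6 variables, 6 fits only Ivy (and all 6 values in {1, 2, 3, 4, 5, 6} must be used), so Ivy = 6.
Hank and Omar between them cover only {3, 4} — a naked pair. Remove those values from Carol.
Carol has just one choice, so Carol = 5. Strike 5 from Grace.
Determined: Carol=5, Ivy=6. The other people each still have more than one consistent value. That makes 2.

2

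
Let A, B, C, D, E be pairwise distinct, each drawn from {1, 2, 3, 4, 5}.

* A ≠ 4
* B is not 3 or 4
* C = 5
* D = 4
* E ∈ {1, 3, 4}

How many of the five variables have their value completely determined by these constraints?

C has just one choice, so C = 5. Eliminate 5 elsewhere: A, B.
D must be 4 (only option left). Eliminate 4 elsewhere: E.
Determined: C=5, D=4. The other variables each still have more than one consistent value. That makes 2.

2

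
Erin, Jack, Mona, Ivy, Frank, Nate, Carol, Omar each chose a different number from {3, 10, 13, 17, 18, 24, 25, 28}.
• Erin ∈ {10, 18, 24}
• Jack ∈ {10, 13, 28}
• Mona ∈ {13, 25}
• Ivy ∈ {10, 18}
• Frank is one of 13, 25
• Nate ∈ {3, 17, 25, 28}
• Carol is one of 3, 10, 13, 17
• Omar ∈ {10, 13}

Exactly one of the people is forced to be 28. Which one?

The 8 variables together cover exactly {3, 10, 13, 17, 18, 24, 25, 28} — 8 values for 8 variables — and 24 appears only in Erin's list, so Erin = 24.
The 7 still-open variables together cover exactly {3, 10, 13, 17, 18, 25, 28} — 7 values for 7 variables — and 18 appears only in Ivy's list, so Ivy = 18.
Mona and Frank between them cover only {13, 25} — a naked pair. Remove those values from Jack, Nate, Carol, Omar.
Omar must be 10 (only option left). Eliminate 10 elsewhere: Jack, Carol.
So 28 goes to Jack.

Jack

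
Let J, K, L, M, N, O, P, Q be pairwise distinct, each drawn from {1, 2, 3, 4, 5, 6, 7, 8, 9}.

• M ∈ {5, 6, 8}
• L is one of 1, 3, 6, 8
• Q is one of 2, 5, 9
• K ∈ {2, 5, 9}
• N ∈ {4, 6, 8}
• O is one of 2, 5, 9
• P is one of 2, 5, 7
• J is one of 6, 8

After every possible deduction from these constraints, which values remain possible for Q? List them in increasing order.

2, 5, 9

The 3 variables K, O, Q are confined to {2, 5, 9}, which locks those values in; drop them from M, P.
P has just one choice, so P = 7.
The 2 variables J and M are confined to {6, 8}, which locks those values in; drop them from L, N.
N must be 4 (only option left).
No further eliminations apply; Q can still be any of 2, 5, 9.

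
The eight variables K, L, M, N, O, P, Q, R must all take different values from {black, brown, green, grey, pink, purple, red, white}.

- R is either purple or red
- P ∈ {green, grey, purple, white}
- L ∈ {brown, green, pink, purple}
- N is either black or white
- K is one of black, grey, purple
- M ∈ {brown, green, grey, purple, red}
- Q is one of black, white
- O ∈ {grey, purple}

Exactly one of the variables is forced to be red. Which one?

The 8 variables together cover exactly {black, brown, green, grey, pink, purple, red, white} — 8 values for 8 variables — and pink appears only in L's list, so L = pink.
The 7 still-open variables draw from only 7 values {black, brown, green, grey, purple, red, white}, so each is used; only M can be brown, hence M = brown.
The 6 still-open variables together cover exactly {black, green, grey, purple, red, white} — 6 values for 6 variables — and green appears only in P's list, so P = green.
Among the 5 still-open variables, red fits only R (and all 5 values in {black, grey, purple, red, white} must be used), so R = red.

R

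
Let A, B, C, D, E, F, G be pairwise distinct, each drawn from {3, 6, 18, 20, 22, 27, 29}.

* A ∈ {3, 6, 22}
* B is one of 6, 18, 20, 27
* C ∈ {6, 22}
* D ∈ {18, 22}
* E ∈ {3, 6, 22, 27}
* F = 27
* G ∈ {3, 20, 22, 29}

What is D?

18

F's domain is down to {27}, so F = 27. Strike 27 from B, E.
Among the 6 still-open variables, 29 fits only G (and all 6 values in {3, 6, 18, 20, 22, 29} must be used), so G = 29.
Among the 5 still-open variables, 20 fits only B (and all 5 values in {3, 6, 18, 20, 22} must be used), so B = 20.
Among the 4 still-open variables, 18 fits only D (and all 4 values in {3, 6, 18, 22} must be used), so D = 18.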